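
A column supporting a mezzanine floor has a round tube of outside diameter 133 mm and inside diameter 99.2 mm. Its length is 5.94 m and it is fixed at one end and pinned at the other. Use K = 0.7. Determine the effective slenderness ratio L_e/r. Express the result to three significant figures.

λ ≈ 100

d_o = 133 mm, d_i = 99.2 mm
I = π(d_o⁴ − d_i⁴)/64 = π(133⁴ − 99.20⁴)/64 = 1.061×10^7 mm⁴
A = 6.164×10^3 mm²;  r_min = √(I/A) = √(1.061×10^7/6.164×10^3) = 41.48 mm
L_e = K·L = 0.7 × 5.94 m = 4.158 m = 4158.0 mm
λ = L_e / r_min = 4158.0 / 41.48 = 100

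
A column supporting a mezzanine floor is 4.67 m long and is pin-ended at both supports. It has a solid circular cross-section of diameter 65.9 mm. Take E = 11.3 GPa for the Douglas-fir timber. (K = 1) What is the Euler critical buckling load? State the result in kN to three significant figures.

I = πd⁴/64 = π×65.9⁴/64 = 9.258×10^5 mm⁴
I = 9.258×10^5 mm⁴ = 9.258×10^-7 m⁴
Effective length L_e = K·L = 1 × 4.67 = 4.670 m
P_cr = π²EI / L_e² = π² × 11.3×10⁹ × 9.258×10^-7 / 4.670² = 4.734×10^3 N

P_cr ≈ 4.73 kN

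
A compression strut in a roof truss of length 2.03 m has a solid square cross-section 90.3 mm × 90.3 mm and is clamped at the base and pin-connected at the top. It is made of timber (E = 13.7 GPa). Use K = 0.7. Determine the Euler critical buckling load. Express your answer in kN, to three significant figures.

I = a⁴/12 = 90.3⁴/12 = 5.541×10^6 mm⁴
I = 5.541×10^6 mm⁴ = 5.541×10^-6 m⁴
Effective length L_e = K·L = 0.7 × 2.03 = 1.421 m
P_cr = π²EI / L_e² = π² × 13.7×10⁹ × 5.541×10^-6 / 1.421² = 3.710×10^5 N

P_cr ≈ 371 kN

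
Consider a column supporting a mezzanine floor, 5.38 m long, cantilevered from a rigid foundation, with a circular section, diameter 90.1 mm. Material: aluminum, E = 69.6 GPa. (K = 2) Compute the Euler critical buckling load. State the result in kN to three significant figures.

P_cr ≈ 19.2 kN

I = πd⁴/64 = π×90.1⁴/64 = 3.235×10^6 mm⁴
I = 3.235×10^6 mm⁴ = 3.235×10^-6 m⁴
Effective length L_e = K·L = 2 × 5.38 = 10.76 m
P_cr = π²EI / L_e² = π² × 69.6×10⁹ × 3.235×10^-6 / 10.76² = 1.919×10^4 N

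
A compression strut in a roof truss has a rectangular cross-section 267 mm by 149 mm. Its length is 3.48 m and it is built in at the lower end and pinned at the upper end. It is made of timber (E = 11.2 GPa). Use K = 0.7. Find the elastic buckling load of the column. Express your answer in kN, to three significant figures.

P_cr ≈ 1370 kN

Buckling occurs about the weak axis: I_min = h·b³/12 with b = 149 mm (the shorter side).
I_min = 267×149³/12 = 7.360×10^7 mm⁴
I = 7.360×10^7 mm⁴ = 7.360×10^-5 m⁴
Effective length L_e = K·L = 0.7 × 3.48 = 2.436 m
P_cr = π²EI / L_e² = π² × 11.2×10⁹ × 7.360×10^-5 / 2.436² = 1.371×10^6 N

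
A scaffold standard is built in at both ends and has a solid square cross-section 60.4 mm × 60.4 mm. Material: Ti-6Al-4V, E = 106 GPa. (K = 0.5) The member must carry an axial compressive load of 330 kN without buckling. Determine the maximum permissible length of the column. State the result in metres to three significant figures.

I = a⁴/12 = 60.4⁴/12 = 1.109×10^6 mm⁴
I = 1.109×10^-6 m⁴
At the buckling limit P_cr = P = 3.300×10^5 N
From P_cr = π²EI/(K·L)²:  L = (1/K)·√(π²EI/P_cr) = (1/0.5)·√(π²×1.06×10^11×1.109×10^-6/3.300×10^5)
L = 3.75 m

L_max ≈ 3.75 m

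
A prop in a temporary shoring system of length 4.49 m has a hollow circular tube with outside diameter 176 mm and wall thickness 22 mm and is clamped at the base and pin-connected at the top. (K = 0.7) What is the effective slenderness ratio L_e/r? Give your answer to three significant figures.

λ ≈ 57.1

Inner diameter d_i = 176 − 2×22 = 132.0 mm
I = π(d_o⁴ − d_i⁴)/64 = π(176⁴ − 132.0⁴)/64 = 3.220×10^7 mm⁴
A = 1.064×10^4 mm²;  r_min = √(I/A) = √(3.220×10^7/1.064×10^4) = 55.00 mm
L_e = K·L = 0.7 × 4.49 m = 3.143 m = 3143.0 mm
λ = L_e / r_min = 3143.0 / 55.00 = 57.1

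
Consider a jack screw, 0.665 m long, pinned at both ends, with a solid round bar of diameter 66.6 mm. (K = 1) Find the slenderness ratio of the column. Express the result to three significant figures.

I = πd⁴/64 = π×66.6⁴/64 = 9.658×10^5 mm⁴
A = 3.484×10^3 mm²;  r_min = √(I/A) = √(9.658×10^5/3.484×10^3) = 16.65 mm
L_e = K·L = 1 × 0.665 m = 0.6650 m = 665.00 mm
λ = L_e / r_min = 665.00 / 16.65 = 39.9

λ ≈ 39.9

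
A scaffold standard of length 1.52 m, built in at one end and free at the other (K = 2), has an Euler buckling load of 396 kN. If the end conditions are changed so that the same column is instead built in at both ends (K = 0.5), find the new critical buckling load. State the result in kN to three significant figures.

P_cr ≈ 6340 kN

P_cr ∝ 1/K², so P_cr,new = P_cr,old × (K_old/K_new)² = 396 × (2/0.5)²
= 396 × 16.00 = 6340 kN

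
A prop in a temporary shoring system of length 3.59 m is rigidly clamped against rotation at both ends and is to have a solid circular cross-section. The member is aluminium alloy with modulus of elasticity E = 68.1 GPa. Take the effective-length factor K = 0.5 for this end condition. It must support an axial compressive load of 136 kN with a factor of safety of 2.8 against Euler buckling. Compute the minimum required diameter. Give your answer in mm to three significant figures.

Required P_cr = n·P = 2.8 × 136 = 380.8 kN
L_e = K·L = 0.5 × 3.59 = 1.795 m
Required I = P_cr·L_e²/(π²E) = 3.808×10^5 × 1.795² / (π² × 6.81×10^10) = 1.825×10^-6 m⁴
I_req = 1.825×10^6 mm⁴
Solid circle: I = πd⁴/64  ⇒  d = (64I/π)^(1/4) = (64×1.825×10^6/π)^(1/4) = 78.1 mm

d ≈ 78.1 mm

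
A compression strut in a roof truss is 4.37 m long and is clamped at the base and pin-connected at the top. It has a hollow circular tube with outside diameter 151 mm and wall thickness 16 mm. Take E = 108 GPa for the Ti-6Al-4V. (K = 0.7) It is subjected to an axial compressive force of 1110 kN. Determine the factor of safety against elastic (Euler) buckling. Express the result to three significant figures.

n ≈ 1.61

Inner diameter d_i = 151 − 2×16 = 119.0 mm
I = π(d_o⁴ − d_i⁴)/64 = π(151⁴ − 119.0⁴)/64 = 1.568×10^7 mm⁴
I = 1.568×10^7 mm⁴ = 1.568×10^-5 m⁴
Effective length L_e = K·L = 0.7 × 4.37 = 3.059 m
P_cr = π²EI / L_e² = π² × 108×10⁹ × 1.568×10^-5 / 3.059² = 1.786×10^6 N
Factor of safety n = P_cr / P = 1785.7 / 1110 = 1.61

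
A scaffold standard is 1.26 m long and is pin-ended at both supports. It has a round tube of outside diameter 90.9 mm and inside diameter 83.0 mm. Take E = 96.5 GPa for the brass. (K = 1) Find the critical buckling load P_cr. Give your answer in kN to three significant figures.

d_o = 90.9 mm, d_i = 83.0 mm
I = π(d_o⁴ − d_i⁴)/64 = π(90.9⁴ − 83.00⁴)/64 = 1.022×10^6 mm⁴
I = 1.022×10^6 mm⁴ = 1.022×10^-6 m⁴
Effective length L_e = K·L = 1 × 1.26 = 1.260 m
P_cr = π²EI / L_e² = π² × 96.5×10⁹ × 1.022×10^-6 / 1.260² = 6.130×10^5 N

P_cr ≈ 613 kN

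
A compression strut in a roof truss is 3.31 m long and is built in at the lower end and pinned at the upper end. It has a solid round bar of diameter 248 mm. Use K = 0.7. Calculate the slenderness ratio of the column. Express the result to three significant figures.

I = πd⁴/64 = π×248⁴/64 = 1.857×10^8 mm⁴
A = 4.831×10^4 mm²;  r_min = √(I/A) = √(1.857×10^8/4.831×10^4) = 62.00 mm
L_e = K·L = 0.7 × 3.31 m = 2.317 m = 2317.0 mm
λ = L_e / r_min = 2317.0 / 62.00 = 37.4

λ ≈ 37.4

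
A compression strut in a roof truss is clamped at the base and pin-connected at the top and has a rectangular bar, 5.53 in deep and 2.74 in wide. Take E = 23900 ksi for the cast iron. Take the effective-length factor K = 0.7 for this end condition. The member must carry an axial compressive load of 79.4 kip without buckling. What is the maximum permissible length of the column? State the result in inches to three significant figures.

L_max ≈ 240 in

Buckling occurs about the weak axis: I_min = h·b³/12 with b = 2.74 in (the shorter side).
I_min = 5.53×2.74³/12 = 9.480 in⁴
At the buckling limit P_cr = P = 7.940×10^4 lb
From P_cr = π²EI/(K·L)²:  L = (1/K)·√(π²EI/P_cr) = (1/0.7)·√(π²×2.39×10^7×9.480/7.940×10^4)
L = 240 in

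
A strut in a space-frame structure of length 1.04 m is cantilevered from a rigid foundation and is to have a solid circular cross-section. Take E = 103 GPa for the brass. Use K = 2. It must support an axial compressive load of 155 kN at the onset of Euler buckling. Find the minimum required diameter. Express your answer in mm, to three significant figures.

L_e = K·L = 2 × 1.04 = 2.080 m
Required I = P_cr·L_e²/(π²E) = 1.550×10^5 × 2.080² / (π² × 1.03×10^11) = 6.597×10^-7 m⁴
I_req = 6.597×10^5 mm⁴
Solid circle: I = πd⁴/64  ⇒  d = (64I/π)^(1/4) = (64×6.597×10^5/π)^(1/4) = 60.5 mm

d ≈ 60.5 mm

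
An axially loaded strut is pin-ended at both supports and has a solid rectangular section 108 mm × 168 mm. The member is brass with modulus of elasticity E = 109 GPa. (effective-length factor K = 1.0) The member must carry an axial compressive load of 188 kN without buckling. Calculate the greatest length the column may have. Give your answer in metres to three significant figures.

L_max ≈ 10.0 m

Buckling occurs about the weak axis: I_min = h·b³/12 with b = 108 mm (the shorter side).
I_min = 168×108³/12 = 1.764×10^7 mm⁴
I = 1.764×10^-5 m⁴
At the buckling limit P_cr = P = 1.880×10^5 N
From P_cr = π²EI/(K·L)²:  L = (1/K)·√(π²EI/P_cr) = (1/1)·√(π²×1.09×10^11×1.764×10^-5/1.880×10^5)
L = 10.0 m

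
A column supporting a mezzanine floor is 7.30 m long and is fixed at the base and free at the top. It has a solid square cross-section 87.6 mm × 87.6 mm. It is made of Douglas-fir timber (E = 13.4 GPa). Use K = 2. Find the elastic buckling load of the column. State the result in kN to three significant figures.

I = a⁴/12 = 87.6⁴/12 = 4.907×10^6 mm⁴
I = 4.907×10^6 mm⁴ = 4.907×10^-6 m⁴
Effective length L_e = K·L = 2 × 7.30 = 14.60 m
P_cr = π²EI / L_e² = π² × 13.4×10⁹ × 4.907×10^-6 / 14.60² = 3.045×10^3 N

P_cr ≈ 3.04 kN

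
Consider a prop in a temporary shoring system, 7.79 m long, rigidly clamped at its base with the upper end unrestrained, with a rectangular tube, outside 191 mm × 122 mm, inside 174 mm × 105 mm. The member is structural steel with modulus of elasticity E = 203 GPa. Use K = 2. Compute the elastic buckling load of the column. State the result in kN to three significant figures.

Weak-axis I_min = (h_o·b_o³ − h_i·b_i³)/12 with b_o = 122, b_i = 105.0 mm (shorter outer/inner sides).
I_min = (191×122³ − 174.0×105.0³)/12 = 1.212×10^7 mm⁴
I = 1.212×10^7 mm⁴ = 1.212×10^-5 m⁴
Effective length L_e = K·L = 2 × 7.79 = 15.58 m
P_cr = π²EI / L_e² = π² × 203×10⁹ × 1.212×10^-5 / 15.58² = 1.000×10^5 N

P_cr ≈ 100 kN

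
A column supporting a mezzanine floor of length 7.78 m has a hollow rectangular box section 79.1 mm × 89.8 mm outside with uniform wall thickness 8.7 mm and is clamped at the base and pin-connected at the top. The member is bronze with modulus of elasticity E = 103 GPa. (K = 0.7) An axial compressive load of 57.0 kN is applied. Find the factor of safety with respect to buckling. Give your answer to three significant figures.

Inner dimensions: h_i = 89.8 − 2×8.7 = 72.40 mm, b_i = 79.1 − 2×8.7 = 61.70 mm
Weak-axis I_min = (h_o·b_o³ − h_i·b_i³)/12 with b_o = 79.1, b_i = 61.70 mm (shorter outer/inner sides).
I_min = (89.8×79.1³ − 72.40×61.70³)/12 = 2.286×10^6 mm⁴
I = 2.286×10^6 mm⁴ = 2.286×10^-6 m⁴
Effective length L_e = K·L = 0.7 × 7.78 = 5.446 m
P_cr = π²EI / L_e² = π² × 103×10⁹ × 2.286×10^-6 / 5.446² = 7.837×10^4 N
Factor of safety n = P_cr / P = 78.369 / 57.0 = 1.37

n ≈ 1.37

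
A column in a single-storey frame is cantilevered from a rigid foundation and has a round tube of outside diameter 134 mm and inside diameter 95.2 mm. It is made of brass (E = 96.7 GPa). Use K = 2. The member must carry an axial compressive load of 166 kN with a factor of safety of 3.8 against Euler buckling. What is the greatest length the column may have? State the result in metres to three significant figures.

L_max ≈ 2.11 m

d_o = 134 mm, d_i = 95.2 mm
I = π(d_o⁴ − d_i⁴)/64 = π(134⁴ − 95.20⁴)/64 = 1.179×10^7 mm⁴
I = 1.179×10^-5 m⁴
Required critical load P_cr = n·P = 3.8 × 166 = 630.8 kN = 6.308×10^5 N
From P_cr = π²EI/(K·L)²:  L = (1/K)·√(π²EI/P_cr) = (1/2)·√(π²×9.67×10^10×1.179×10^-5/6.308×10^5)
L = 2.11 m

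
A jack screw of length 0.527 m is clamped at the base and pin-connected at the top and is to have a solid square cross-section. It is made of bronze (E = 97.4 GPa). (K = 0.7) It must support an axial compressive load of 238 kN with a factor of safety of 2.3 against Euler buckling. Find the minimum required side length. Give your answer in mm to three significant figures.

a ≈ 31.1 mm

Required P_cr = n·P = 2.3 × 238 = 547.4 kN
L_e = K·L = 0.7 × 0.527 = 0.3689 m
Required I = P_cr·L_e²/(π²E) = 5.474×10^5 × 0.3689² / (π² × 9.74×10^10) = 7.749×10^-8 m⁴
I_req = 7.749×10^4 mm⁴
Solid square: I = a⁴/12  ⇒  a = (12I)^(1/4) = (12×7.749×10^4)^(1/4) = 31.1 mm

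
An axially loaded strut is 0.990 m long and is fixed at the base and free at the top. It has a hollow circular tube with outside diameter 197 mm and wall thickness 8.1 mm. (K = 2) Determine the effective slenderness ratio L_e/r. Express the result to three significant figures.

Inner diameter d_i = 197 − 2×8.1 = 180.8 mm
I = π(d_o⁴ − d_i⁴)/64 = π(197⁴ − 180.8⁴)/64 = 2.148×10^7 mm⁴
A = 4.807×10^3 mm²;  r_min = √(I/A) = √(2.148×10^7/4.807×10^3) = 66.85 mm
L_e = K·L = 2 × 0.990 m = 1.980 m = 1980.0 mm
λ = L_e / r_min = 1980.0 / 66.85 = 29.6

λ ≈ 29.6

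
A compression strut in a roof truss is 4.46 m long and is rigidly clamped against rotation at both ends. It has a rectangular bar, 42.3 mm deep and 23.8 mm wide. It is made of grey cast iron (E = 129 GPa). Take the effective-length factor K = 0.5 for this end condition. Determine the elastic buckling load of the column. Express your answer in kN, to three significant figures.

Buckling occurs about the weak axis: I_min = h·b³/12 with b = 23.8 mm (the shorter side).
I_min = 42.3×23.8³/12 = 4.752×10^4 mm⁴
I = 4.752×10^4 mm⁴ = 4.752×10^-8 m⁴
Effective length L_e = K·L = 0.5 × 4.46 = 2.230 m
P_cr = π²EI / L_e² = π² × 129×10⁹ × 4.752×10^-8 / 2.230² = 1.217×10^4 N

P_cr ≈ 12.2 kN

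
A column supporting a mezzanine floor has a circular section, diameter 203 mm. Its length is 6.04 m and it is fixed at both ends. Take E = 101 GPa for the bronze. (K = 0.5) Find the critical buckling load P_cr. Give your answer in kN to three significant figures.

I = πd⁴/64 = π×203⁴/64 = 8.336×10^7 mm⁴
I = 8.336×10^7 mm⁴ = 8.336×10^-5 m⁴
Effective length L_e = K·L = 0.5 × 6.04 = 3.020 m
P_cr = π²EI / L_e² = π² × 101×10⁹ × 8.336×10^-5 / 3.020² = 9.111×10^6 N

P_cr ≈ 9110 kN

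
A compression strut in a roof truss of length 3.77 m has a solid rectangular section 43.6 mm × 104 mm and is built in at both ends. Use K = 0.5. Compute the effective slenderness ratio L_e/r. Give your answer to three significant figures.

For a rectangle r_min = b/√12 = 43.6/√12 = 12.59 mm
L_e = K·L = 0.5 × 3.77 m = 1.885 m = 1885.0 mm
λ = L_e / r_min = 1885.0 / 12.59 = 150

λ ≈ 150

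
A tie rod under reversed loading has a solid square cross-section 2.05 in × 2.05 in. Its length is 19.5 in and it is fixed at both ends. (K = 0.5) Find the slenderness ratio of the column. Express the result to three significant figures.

λ ≈ 16.5

I = a⁴/12 = 2.05⁴/12 = 1.472 in⁴
A = 4.202 in²;  r_min = √(I/A) = √(1.472/4.202) = 0.5918 in
L_e = K·L = 0.5 × 19.5 = 9.750 in
λ = L_e / r_min = 9.7500 / 0.5918 = 16.5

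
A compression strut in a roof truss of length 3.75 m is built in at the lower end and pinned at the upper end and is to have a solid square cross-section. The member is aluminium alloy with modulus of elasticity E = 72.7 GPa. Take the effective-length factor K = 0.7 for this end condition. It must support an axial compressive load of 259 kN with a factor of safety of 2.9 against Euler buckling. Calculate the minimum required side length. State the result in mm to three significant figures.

a ≈ 96.5 mm

Required P_cr = n·P = 2.9 × 259 = 751.1 kN
L_e = K·L = 0.7 × 3.75 = 2.625 m
Required I = P_cr·L_e²/(π²E) = 7.511×10^5 × 2.625² / (π² × 7.27×10^10) = 7.213×10^-6 m⁴
I_req = 7.213×10^6 mm⁴
Solid square: I = a⁴/12  ⇒  a = (12I)^(1/4) = (12×7.213×10^6)^(1/4) = 96.5 mm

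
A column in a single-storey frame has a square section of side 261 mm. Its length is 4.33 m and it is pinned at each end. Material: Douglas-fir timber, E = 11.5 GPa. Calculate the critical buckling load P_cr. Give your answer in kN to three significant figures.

I = a⁴/12 = 261⁴/12 = 3.867×10^8 mm⁴
I = 3.867×10^8 mm⁴ = 3.867×10^-4 m⁴
Effective length L_e = K·L = 1 × 4.33 = 4.330 m
P_cr = π²EI / L_e² = π² × 11.5×10⁹ × 3.867×10^-4 / 4.330² = 2.341×10^6 N

P_cr ≈ 2340 kN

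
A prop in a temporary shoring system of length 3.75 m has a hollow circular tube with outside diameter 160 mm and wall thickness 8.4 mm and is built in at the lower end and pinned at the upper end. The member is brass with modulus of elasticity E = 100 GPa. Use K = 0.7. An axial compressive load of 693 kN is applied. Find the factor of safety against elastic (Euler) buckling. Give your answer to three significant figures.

Inner diameter d_i = 160 − 2×8.4 = 143.2 mm
I = π(d_o⁴ − d_i⁴)/64 = π(160⁴ − 143.2⁴)/64 = 1.153×10^7 mm⁴
I = 1.153×10^7 mm⁴ = 1.153×10^-5 m⁴
Effective length L_e = K·L = 0.7 × 3.75 = 2.625 m
P_cr = π²EI / L_e² = π² × 100×10⁹ × 1.153×10^-5 / 2.625² = 1.651×10^6 N
Factor of safety n = P_cr / P = 1651.2 / 693 = 2.38

n ≈ 2.38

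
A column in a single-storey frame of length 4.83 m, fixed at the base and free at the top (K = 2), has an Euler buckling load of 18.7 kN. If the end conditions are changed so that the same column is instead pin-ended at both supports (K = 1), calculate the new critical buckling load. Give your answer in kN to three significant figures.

P_cr ≈ 74.8 kN

P_cr ∝ 1/K², so P_cr,new = P_cr,old × (K_old/K_new)² = 18.7 × (2/1)²
= 18.7 × 4.000 = 74.8 kN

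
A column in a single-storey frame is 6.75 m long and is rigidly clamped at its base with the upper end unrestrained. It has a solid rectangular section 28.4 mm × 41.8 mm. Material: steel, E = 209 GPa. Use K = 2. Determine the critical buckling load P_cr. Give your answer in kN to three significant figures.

P_cr ≈ 0.903 kN

Buckling occurs about the weak axis: I_min = h·b³/12 with b = 28.4 mm (the shorter side).
I_min = 41.8×28.4³/12 = 7.979×10^4 mm⁴
I = 7.979×10^4 mm⁴ = 7.979×10^-8 m⁴
Effective length L_e = K·L = 2 × 6.75 = 13.50 m
P_cr = π²EI / L_e² = π² × 209×10⁹ × 7.979×10^-8 / 13.50² = 903.1 N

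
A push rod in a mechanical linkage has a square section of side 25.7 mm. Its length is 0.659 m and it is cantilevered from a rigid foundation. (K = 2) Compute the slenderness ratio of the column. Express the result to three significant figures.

For a square r = a/√12 = 25.7/√12 = 7.419 mm
L_e = K·L = 2 × 0.659 m = 1.318 m = 1318.0 mm
λ = L_e / r_min = 1318.0 / 7.419 = 178

λ ≈ 178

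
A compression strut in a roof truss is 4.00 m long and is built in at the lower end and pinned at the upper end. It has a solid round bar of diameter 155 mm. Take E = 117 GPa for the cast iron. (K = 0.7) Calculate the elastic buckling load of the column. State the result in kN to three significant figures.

I = πd⁴/64 = π×155⁴/64 = 2.833×10^7 mm⁴
I = 2.833×10^7 mm⁴ = 2.833×10^-5 m⁴
Effective length L_e = K·L = 0.7 × 4.00 = 2.800 m
P_cr = π²EI / L_e² = π² × 117×10⁹ × 2.833×10^-5 / 2.800² = 4.173×10^6 N

P_cr ≈ 4170 kN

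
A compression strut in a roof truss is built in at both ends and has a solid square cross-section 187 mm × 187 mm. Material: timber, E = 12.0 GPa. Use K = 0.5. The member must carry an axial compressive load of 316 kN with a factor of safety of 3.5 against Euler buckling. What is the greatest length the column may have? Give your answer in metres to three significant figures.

L_max ≈ 6.61 m

I = a⁴/12 = 187⁴/12 = 1.019×10^8 mm⁴
I = 1.019×10^-4 m⁴
Required critical load P_cr = n·P = 3.5 × 316 = 1106 kN = 1.106×10^6 N
From P_cr = π²EI/(K·L)²:  L = (1/K)·√(π²EI/P_cr) = (1/0.5)·√(π²×1.20×10^10×1.019×10^-4/1.106×10^6)
L = 6.61 m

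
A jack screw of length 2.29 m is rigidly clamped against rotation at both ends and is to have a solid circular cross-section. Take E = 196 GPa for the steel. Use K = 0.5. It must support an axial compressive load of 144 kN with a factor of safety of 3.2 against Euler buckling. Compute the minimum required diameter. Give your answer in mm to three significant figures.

Required P_cr = n·P = 3.2 × 144 = 460.8 kN
L_e = K·L = 0.5 × 2.29 = 1.145 m
Required I = P_cr·L_e²/(π²E) = 4.608×10^5 × 1.145² / (π² × 1.96×10^11) = 3.123×10^-7 m⁴
I_req = 3.123×10^5 mm⁴
Solid circle: I = πd⁴/64  ⇒  d = (64I/π)^(1/4) = (64×3.123×10^5/π)^(1/4) = 50.2 mm

d ≈ 50.2 mm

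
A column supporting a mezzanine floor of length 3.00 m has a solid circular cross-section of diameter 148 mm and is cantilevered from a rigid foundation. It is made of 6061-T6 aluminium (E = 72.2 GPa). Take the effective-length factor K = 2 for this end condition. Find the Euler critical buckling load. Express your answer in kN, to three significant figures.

P_cr ≈ 466 kN

I = πd⁴/64 = π×148⁴/64 = 2.355×10^7 mm⁴
I = 2.355×10^7 mm⁴ = 2.355×10^-5 m⁴
Effective length L_e = K·L = 2 × 3.00 = 6.000 m
P_cr = π²EI / L_e² = π² × 72.2×10⁹ × 2.355×10^-5 / 6.000² = 4.662×10^5 N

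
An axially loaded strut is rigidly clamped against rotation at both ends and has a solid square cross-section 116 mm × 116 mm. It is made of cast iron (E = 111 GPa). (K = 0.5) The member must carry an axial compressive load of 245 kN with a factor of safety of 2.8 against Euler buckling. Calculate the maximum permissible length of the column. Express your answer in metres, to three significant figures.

L_max ≈ 9.82 m

I = a⁴/12 = 116⁴/12 = 1.509×10^7 mm⁴
I = 1.509×10^-5 m⁴
Required critical load P_cr = n·P = 2.8 × 245 = 686.0 kN = 6.860×10^5 N
From P_cr = π²EI/(K·L)²:  L = (1/K)·√(π²EI/P_cr) = (1/0.5)·√(π²×1.11×10^11×1.509×10^-5/6.860×10^5)
L = 9.82 m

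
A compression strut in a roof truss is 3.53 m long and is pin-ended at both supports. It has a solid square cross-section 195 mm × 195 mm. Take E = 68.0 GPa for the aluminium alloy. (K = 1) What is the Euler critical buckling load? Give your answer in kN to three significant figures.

I = a⁴/12 = 195⁴/12 = 1.205×10^8 mm⁴
I = 1.205×10^8 mm⁴ = 1.205×10^-4 m⁴
Effective length L_e = K·L = 1 × 3.53 = 3.530 m
P_cr = π²EI / L_e² = π² × 68.0×10⁹ × 1.205×10^-4 / 3.530² = 6.490×10^6 N

P_cr ≈ 6490 kN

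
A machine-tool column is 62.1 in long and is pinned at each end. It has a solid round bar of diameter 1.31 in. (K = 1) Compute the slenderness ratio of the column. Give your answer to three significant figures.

For a solid circle r = d/4 = 1.31/4 = 0.3275 in
L_e = K·L = 1 × 62.1 = 62.10 in
λ = L_e / r_min = 62.100 / 0.3275 = 190

λ ≈ 190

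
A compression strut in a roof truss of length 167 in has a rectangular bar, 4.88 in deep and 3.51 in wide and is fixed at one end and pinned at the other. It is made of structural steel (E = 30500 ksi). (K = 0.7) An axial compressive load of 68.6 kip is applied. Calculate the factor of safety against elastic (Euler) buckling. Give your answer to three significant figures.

n ≈ 5.65

Buckling occurs about the weak axis: I_min = h·b³/12 with b = 3.51 in (the shorter side).
I_min = 4.88×3.51³/12 = 17.59 in⁴
Effective length L_e = K·L = 0.7 × 167 = 116.9 in
P_cr = π²EI / L_e² = π² × 30500×10³ × 17.59 / 116.9² = 3.874×10^5 lb
Factor of safety n = P_cr / P = 387.37 / 68.6 = 5.65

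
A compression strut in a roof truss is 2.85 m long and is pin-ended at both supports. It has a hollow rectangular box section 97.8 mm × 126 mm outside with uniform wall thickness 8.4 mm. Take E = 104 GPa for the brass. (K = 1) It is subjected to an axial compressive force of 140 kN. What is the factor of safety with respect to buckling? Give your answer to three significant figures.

n ≈ 4.50

Inner dimensions: h_i = 126 − 2×8.4 = 109.2 mm, b_i = 97.8 − 2×8.4 = 81.00 mm
Weak-axis I_min = (h_o·b_o³ − h_i·b_i³)/12 with b_o = 97.8, b_i = 81.00 mm (shorter outer/inner sides).
I_min = (126×97.8³ − 109.2×81.00³)/12 = 4.986×10^6 mm⁴
I = 4.986×10^6 mm⁴ = 4.986×10^-6 m⁴
Effective length L_e = K·L = 1 × 2.85 = 2.850 m
P_cr = π²EI / L_e² = π² × 104×10⁹ × 4.986×10^-6 / 2.850² = 6.301×10^5 N
Factor of safety n = P_cr / P = 630.08 / 140 = 4.50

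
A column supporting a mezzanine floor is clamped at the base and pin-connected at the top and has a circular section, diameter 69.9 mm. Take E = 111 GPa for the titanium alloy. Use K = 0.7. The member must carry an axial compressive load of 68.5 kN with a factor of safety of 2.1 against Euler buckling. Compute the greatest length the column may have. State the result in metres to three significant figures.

L_max ≈ 4.27 m

I = πd⁴/64 = π×69.9⁴/64 = 1.172×10^6 mm⁴
I = 1.172×10^-6 m⁴
Required critical load P_cr = n·P = 2.1 × 68.5 = 143.8 kN = 1.438×10^5 N
From P_cr = π²EI/(K·L)²:  L = (1/K)·√(π²EI/P_cr) = (1/0.7)·√(π²×1.11×10^11×1.172×10^-6/1.438×10^5)
L = 4.27 m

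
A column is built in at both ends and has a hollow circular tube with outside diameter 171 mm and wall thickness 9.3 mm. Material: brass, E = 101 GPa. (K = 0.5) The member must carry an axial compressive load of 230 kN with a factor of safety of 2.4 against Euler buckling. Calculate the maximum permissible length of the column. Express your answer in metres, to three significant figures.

Inner diameter d_i = 171 − 2×9.3 = 152.4 mm
I = π(d_o⁴ − d_i⁴)/64 = π(171⁴ − 152.4⁴)/64 = 1.549×10^7 mm⁴
I = 1.549×10^-5 m⁴
Required critical load P_cr = n·P = 2.4 × 230 = 552.0 kN = 5.520×10^5 N
From P_cr = π²EI/(K·L)²:  L = (1/K)·√(π²EI/P_cr) = (1/0.5)·√(π²×1.01×10^11×1.549×10^-5/5.520×10^5)
L = 10.6 m

L_max ≈ 10.6 m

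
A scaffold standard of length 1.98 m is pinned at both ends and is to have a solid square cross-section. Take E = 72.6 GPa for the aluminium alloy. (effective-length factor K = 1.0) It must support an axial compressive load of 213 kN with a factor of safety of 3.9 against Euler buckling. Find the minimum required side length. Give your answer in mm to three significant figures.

Required P_cr = n·P = 3.9 × 213 = 830.7 kN
L_e = K·L = 1 × 1.98 = 1.980 m
Required I = P_cr·L_e²/(π²E) = 8.307×10^5 × 1.980² / (π² × 7.26×10^10) = 4.545×10^-6 m⁴
I_req = 4.545×10^6 mm⁴
Solid square: I = a⁴/12  ⇒  a = (12I)^(1/4) = (12×4.545×10^6)^(1/4) = 85.9 mm

a ≈ 85.9 mm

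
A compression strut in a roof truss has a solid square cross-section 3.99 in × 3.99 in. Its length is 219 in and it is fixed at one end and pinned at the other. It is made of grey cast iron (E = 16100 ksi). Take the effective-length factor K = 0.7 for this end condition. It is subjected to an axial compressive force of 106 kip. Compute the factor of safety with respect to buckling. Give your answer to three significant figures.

I = a⁴/12 = 3.99⁴/12 = 21.12 in⁴
Effective length L_e = K·L = 0.7 × 219 = 153.3 in
P_cr = π²EI / L_e² = π² × 16100×10³ × 21.12 / 153.3² = 1.428×10^5 lb
Factor of safety n = P_cr / P = 142.81 / 106 = 1.35

n ≈ 1.35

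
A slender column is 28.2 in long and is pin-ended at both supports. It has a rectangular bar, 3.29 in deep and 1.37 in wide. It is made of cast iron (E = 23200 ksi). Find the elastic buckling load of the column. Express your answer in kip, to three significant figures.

P_cr ≈ 203 kip

Buckling occurs about the weak axis: I_min = h·b³/12 with b = 1.37 in (the shorter side).
I_min = 3.29×1.37³/12 = 0.7050 in⁴
Effective length L_e = K·L = 1 × 28.2 = 28.20 in
P_cr = π²EI / L_e² = π² × 23200×10³ × 0.7050 / 28.20² = 2.030×10^5 lb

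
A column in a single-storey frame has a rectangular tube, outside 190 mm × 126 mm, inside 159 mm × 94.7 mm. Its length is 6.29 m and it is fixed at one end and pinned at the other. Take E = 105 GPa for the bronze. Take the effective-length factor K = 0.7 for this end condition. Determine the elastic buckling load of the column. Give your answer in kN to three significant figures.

Weak-axis I_min = (h_o·b_o³ − h_i·b_i³)/12 with b_o = 126, b_i = 94.70 mm (shorter outer/inner sides).
I_min = (190×126³ − 159.0×94.70³)/12 = 2.042×10^7 mm⁴
I = 2.042×10^7 mm⁴ = 2.042×10^-5 m⁴
Effective length L_e = K·L = 0.7 × 6.29 = 4.403 m
P_cr = π²EI / L_e² = π² × 105×10⁹ × 2.042×10^-5 / 4.403² = 1.092×10^6 N

P_cr ≈ 1090 kN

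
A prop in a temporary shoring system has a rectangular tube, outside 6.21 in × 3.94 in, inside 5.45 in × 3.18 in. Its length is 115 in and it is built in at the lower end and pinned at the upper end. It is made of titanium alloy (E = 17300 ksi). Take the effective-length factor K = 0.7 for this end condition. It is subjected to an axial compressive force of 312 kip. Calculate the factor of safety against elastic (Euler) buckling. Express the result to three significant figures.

Weak-axis I_min = (h_o·b_o³ − h_i·b_i³)/12 with b_o = 3.94, b_i = 3.180 in (shorter outer/inner sides).
I_min = (6.21×3.94³ − 5.450×3.180³)/12 = 17.05 in⁴
Effective length L_e = K·L = 0.7 × 115 = 80.50 in
P_cr = π²EI / L_e² = π² × 17300×10³ × 17.05 / 80.50² = 4.492×10^5 lb
Factor of safety n = P_cr / P = 449.16 / 312 = 1.44

n ≈ 1.44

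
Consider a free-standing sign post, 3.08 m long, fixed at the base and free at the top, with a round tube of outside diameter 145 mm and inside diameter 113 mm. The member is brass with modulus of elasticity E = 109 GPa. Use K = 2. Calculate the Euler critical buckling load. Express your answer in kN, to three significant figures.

P_cr ≈ 388 kN

d_o = 145 mm, d_i = 113 mm
I = π(d_o⁴ − d_i⁴)/64 = π(145⁴ − 113.0⁴)/64 = 1.370×10^7 mm⁴
I = 1.370×10^7 mm⁴ = 1.370×10^-5 m⁴
Effective length L_e = K·L = 2 × 3.08 = 6.160 m
P_cr = π²EI / L_e² = π² × 109×10⁹ × 1.370×10^-5 / 6.160² = 3.883×10^5 N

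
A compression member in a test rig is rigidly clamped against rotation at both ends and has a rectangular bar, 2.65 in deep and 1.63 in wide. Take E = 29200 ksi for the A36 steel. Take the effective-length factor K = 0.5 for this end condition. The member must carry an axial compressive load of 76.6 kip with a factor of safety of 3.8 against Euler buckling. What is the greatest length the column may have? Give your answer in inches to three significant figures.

Buckling occurs about the weak axis: I_min = h·b³/12 with b = 1.63 in (the shorter side).
I_min = 2.65×1.63³/12 = 0.9564 in⁴
Required critical load P_cr = n·P = 3.8 × 76.6 = 291.1 kip = 2.911×10^5 lb
From P_cr = π²EI/(K·L)²:  L = (1/K)·√(π²EI/P_cr) = (1/0.5)·√(π²×2.92×10^7×0.9564/2.911×10^5)
L = 61.5 in

L_max ≈ 61.5 in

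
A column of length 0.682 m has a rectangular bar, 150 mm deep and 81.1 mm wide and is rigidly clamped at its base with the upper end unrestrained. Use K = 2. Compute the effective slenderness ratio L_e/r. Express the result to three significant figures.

For a rectangle r_min = b/√12 = 81.1/√12 = 23.41 mm
L_e = K·L = 2 × 0.682 m = 1.364 m = 1364.0 mm
λ = L_e / r_min = 1364.0 / 23.41 = 58.3

λ ≈ 58.3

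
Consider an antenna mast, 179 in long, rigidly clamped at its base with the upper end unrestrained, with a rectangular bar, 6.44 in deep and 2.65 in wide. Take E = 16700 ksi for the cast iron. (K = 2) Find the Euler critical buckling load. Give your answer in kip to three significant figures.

P_cr ≈ 12.8 kip

Buckling occurs about the weak axis: I_min = h·b³/12 with b = 2.65 in (the shorter side).
I_min = 6.44×2.65³/12 = 9.987 in⁴
Effective length L_e = K·L = 2 × 179 = 358.0 in
P_cr = π²EI / L_e² = π² × 16700×10³ × 9.987 / 358.0² = 1.284×10^4 lb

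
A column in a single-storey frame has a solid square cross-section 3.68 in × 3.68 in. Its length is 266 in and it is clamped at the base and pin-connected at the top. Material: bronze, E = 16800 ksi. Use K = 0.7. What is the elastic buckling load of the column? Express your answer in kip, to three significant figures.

I = a⁴/12 = 3.68⁴/12 = 15.28 in⁴
Effective length L_e = K·L = 0.7 × 266 = 186.2 in
P_cr = π²EI / L_e² = π² × 16800×10³ × 15.28 / 186.2² = 7.309×10^4 lb

P_cr ≈ 73.1 kip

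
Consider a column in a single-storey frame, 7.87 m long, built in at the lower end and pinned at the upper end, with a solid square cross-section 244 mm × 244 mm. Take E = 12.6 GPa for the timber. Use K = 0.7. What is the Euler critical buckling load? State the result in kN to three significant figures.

P_cr ≈ 1210 kN

I = a⁴/12 = 244⁴/12 = 2.954×10^8 mm⁴
I = 2.954×10^8 mm⁴ = 2.954×10^-4 m⁴
Effective length L_e = K·L = 0.7 × 7.87 = 5.509 m
P_cr = π²EI / L_e² = π² × 12.6×10⁹ × 2.954×10^-4 / 5.509² = 1.210×10^6 N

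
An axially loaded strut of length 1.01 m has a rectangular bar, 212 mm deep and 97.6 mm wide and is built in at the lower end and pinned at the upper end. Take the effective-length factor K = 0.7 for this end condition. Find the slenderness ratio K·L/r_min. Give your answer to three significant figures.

For a rectangle r_min = b/√12 = 97.6/√12 = 28.17 mm
L_e = K·L = 0.7 × 1.01 m = 0.7070 m = 707.00 mm
λ = L_e / r_min = 707.00 / 28.17 = 25.1

λ ≈ 25.1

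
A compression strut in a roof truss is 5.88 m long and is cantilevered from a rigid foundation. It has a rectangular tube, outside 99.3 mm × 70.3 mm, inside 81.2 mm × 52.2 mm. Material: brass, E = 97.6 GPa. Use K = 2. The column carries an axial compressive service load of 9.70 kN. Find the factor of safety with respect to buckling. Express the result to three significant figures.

n ≈ 1.37

Weak-axis I_min = (h_o·b_o³ − h_i·b_i³)/12 with b_o = 70.3, b_i = 52.20 mm (shorter outer/inner sides).
I_min = (99.3×70.3³ − 81.20×52.20³)/12 = 1.913×10^6 mm⁴
I = 1.913×10^6 mm⁴ = 1.913×10^-6 m⁴
Effective length L_e = K·L = 2 × 5.88 = 11.76 m
P_cr = π²EI / L_e² = π² × 97.6×10⁹ × 1.913×10^-6 / 11.76² = 1.332×10^4 N
Factor of safety n = P_cr / P = 13.321 / 9.70 = 1.37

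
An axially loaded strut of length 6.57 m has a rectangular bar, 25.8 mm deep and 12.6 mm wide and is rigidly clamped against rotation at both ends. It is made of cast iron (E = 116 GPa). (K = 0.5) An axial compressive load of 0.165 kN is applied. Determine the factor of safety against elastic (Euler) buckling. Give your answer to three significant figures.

Buckling occurs about the weak axis: I_min = h·b³/12 with b = 12.6 mm (the shorter side).
I_min = 25.8×12.6³/12 = 4.301×10^3 mm⁴
I = 4.301×10^3 mm⁴ = 4.301×10^-9 m⁴
Effective length L_e = K·L = 0.5 × 6.57 = 3.285 m
P_cr = π²EI / L_e² = π² × 116×10⁹ × 4.301×10^-9 / 3.285² = 456.3 N
Factor of safety n = P_cr / P = 0.45629 / 0.165 = 2.77

n ≈ 2.77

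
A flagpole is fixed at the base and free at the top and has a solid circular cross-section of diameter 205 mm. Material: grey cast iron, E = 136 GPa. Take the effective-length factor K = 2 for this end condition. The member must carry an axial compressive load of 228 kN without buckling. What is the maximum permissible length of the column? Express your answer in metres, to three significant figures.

L_max ≈ 11.3 m

I = πd⁴/64 = π×205⁴/64 = 8.669×10^7 mm⁴
I = 8.669×10^-5 m⁴
At the buckling limit P_cr = P = 2.280×10^5 N
From P_cr = π²EI/(K·L)²:  L = (1/K)·√(π²EI/P_cr) = (1/2)·√(π²×1.36×10^11×8.669×10^-5/2.280×10^5)
L = 11.3 m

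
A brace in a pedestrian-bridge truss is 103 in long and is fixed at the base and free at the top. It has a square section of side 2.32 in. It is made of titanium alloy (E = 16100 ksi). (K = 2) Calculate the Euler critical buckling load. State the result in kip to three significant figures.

P_cr ≈ 9.04 kip

I = a⁴/12 = 2.32⁴/12 = 2.414 in⁴
Effective length L_e = K·L = 2 × 103 = 206.0 in
P_cr = π²EI / L_e² = π² × 16100×10³ × 2.414 / 206.0² = 9.040×10^3 lb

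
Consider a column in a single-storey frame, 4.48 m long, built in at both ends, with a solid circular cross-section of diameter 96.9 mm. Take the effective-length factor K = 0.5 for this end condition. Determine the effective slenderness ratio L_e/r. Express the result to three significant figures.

For a solid circle r = d/4 = 96.9/4 = 24.22 mm
L_e = K·L = 0.5 × 4.48 m = 2.240 m = 2240.0 mm
λ = L_e / r_min = 2240.0 / 24.22 = 92.5

λ ≈ 92.5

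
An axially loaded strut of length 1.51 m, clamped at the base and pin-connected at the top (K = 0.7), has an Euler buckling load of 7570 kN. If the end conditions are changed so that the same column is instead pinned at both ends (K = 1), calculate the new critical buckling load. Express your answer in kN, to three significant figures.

P_cr ∝ 1/K², so P_cr,new = P_cr,old × (K_old/K_new)² = 7570 × (0.7/1)²
= 7570 × 0.4900 = 3710 kN

P_cr ≈ 3710 kN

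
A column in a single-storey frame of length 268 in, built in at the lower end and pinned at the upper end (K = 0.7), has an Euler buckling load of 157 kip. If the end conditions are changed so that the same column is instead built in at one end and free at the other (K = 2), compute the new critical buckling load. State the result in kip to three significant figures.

P_cr ≈ 19.2 kip

P_cr ∝ 1/K², so P_cr,new = P_cr,old × (K_old/K_new)² = 157 × (0.7/2)²
= 157 × 0.1225 = 19.2 kip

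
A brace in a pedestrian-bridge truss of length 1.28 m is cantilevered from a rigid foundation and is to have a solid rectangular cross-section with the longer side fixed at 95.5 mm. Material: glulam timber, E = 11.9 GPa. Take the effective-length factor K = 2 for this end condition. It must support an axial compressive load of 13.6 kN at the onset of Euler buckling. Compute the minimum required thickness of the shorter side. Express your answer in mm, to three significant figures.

L_e = K·L = 2 × 1.28 = 2.560 m
Required I = P_cr·L_e²/(π²E) = 1.360×10^4 × 2.560² / (π² × 1.19×10^10) = 7.589×10^-7 m⁴
I_req = 7.589×10^5 mm⁴
Rectangle, weak axis: I_min = h·b³/12 with h = 95.5 mm fixed  ⇒  b = (12I/h)^(1/3) = 45.7 mm

b ≈ 45.7 mm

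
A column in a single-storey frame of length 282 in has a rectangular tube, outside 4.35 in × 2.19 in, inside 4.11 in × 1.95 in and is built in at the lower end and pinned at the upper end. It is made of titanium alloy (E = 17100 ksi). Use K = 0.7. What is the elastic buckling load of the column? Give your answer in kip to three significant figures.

P_cr ≈ 5.49 kip

Weak-axis I_min = (h_o·b_o³ − h_i·b_i³)/12 with b_o = 2.19, b_i = 1.950 in (shorter outer/inner sides).
I_min = (4.35×2.19³ − 4.110×1.950³)/12 = 1.268 in⁴
Effective length L_e = K·L = 0.7 × 282 = 197.4 in
P_cr = π²EI / L_e² = π² × 17100×10³ × 1.268 / 197.4² = 5.491×10^3 lb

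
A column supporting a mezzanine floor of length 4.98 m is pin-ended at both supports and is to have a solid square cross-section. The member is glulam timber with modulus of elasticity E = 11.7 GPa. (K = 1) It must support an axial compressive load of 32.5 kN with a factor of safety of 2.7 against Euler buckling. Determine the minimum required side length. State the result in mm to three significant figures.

a ≈ 123 mm

Required P_cr = n·P = 2.7 × 32.5 = 87.75 kN
L_e = K·L = 1 × 4.98 = 4.980 m
Required I = P_cr·L_e²/(π²E) = 8.775×10^4 × 4.980² / (π² × 1.17×10^10) = 1.885×10^-5 m⁴
I_req = 1.885×10^7 mm⁴
Solid square: I = a⁴/12  ⇒  a = (12I)^(1/4) = (12×1.885×10^7)^(1/4) = 123 mm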